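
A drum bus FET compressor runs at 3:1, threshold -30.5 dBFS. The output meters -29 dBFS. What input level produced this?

-26 dBFS

The compressed level sits -29 − (-30.5) = 1.5 dB over threshold.
Before 3:1 compression the overshoot was 1.5 × 3 = 4.5 dB, so input = -30.5 + 4.5 = -26 dBFS.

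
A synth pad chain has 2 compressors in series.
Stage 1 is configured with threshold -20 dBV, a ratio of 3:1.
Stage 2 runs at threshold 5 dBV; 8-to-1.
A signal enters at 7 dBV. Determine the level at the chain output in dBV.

-11 dBV

Stage 1: 27 dB above -20 dBV, reduced 3:1 to 9 dB above → -11 dBV.
Stage 2: below threshold (-11 ≤ 5); passes unchanged; output -11 dBV.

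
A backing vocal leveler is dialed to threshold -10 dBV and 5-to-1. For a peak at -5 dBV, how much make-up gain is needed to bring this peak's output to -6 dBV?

3 dB

Without make-up, output = threshold + overshoot/5 = -10 + 1 = -9 dBV.
Gap to target: 3 dB.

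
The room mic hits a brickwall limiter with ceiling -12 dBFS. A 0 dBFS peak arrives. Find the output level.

-12 dBFS

At ∞:1, everything above -12 dBFS is held at the ceiling.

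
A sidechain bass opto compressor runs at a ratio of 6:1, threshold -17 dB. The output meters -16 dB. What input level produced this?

-11 dB

That's 1 dB above the -17 dB threshold.
Undo the ratio: input overshoot = 1 × 6 = 6 dB, giving input = -11 dB.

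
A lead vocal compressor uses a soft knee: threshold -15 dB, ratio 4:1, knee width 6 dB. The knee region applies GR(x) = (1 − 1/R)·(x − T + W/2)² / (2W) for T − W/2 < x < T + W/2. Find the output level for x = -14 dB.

-15 dB

x − T + W/2 = -14 − (-15) + 3 = 4.
GR = (1 − 1/4) × 4² / 12 = 0.75 × 16 / 12 = 1 dB.
Output = -14 − 1 = -15 dB.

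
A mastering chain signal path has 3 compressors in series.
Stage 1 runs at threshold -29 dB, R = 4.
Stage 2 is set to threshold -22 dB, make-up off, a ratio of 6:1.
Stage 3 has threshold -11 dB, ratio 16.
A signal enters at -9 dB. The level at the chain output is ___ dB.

-24 dB

Stage 1: 20 dB above -29 dB, reduced 4:1 to 5 dB above → -24 dB.
Stage 2: below threshold (-24 ≤ -22); passes unchanged; output -24 dB.
Stage 3: -24 dB is at or below the -11 dB threshold — no compression; output -24 dB.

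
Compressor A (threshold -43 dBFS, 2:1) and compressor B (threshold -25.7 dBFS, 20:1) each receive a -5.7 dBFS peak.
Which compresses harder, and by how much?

B, by 0.35 dB

A: overshoot 37.3 dB → output overshoot 18.65 dB → GR 18.65 dB.
B: overshoot 20 dB → output overshoot 1 dB → GR 19 dB.
B applies 0.35 dB more gain reduction.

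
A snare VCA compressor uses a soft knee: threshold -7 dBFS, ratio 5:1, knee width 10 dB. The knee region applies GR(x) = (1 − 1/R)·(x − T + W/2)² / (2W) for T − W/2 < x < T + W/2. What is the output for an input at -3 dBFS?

-6.24 dBFS

x − T + W/2 = -3 − (-7) + 5 = 9.
GR = (1 − 1/5) × 9² / 20 = 0.8 × 81 / 20 = 3.24 dB.
Output = -3 − 3.24 = -6.24 dBFS.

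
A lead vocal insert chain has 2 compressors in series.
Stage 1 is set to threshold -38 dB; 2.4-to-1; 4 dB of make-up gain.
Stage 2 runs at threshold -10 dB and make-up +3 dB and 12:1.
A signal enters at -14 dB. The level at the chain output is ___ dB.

-21 dB

Stage 1: -14 dB is 24 dB over -38 dB; at 2.4:1 that becomes 10 dB over, giving -28 dB; +4 dB make-up → -24 dB.
Stage 2: -24 dB ≤ -10 dB, so stage 2 doesn't engage; make-up brings it to -21 dB.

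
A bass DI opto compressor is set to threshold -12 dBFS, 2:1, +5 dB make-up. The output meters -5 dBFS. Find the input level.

Remove make-up: -5 − 5 = -10 dBFS.
Post-compression overshoot = -10 − (-12) = 2 dB.
Input overshoot = R × output overshoot = 4 dB → input = -12 + 4 = -8 dBFS.

-8 dBFS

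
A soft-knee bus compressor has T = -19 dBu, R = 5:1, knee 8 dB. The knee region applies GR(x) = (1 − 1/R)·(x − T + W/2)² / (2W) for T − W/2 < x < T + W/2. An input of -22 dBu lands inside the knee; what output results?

x − T + W/2 = -22 − (-19) + 4 = 1.
GR = (1 − 1/5) × 1² / 16 = 0.8 × 1 / 16 = 0.05 dB.
Output = -22 − 0.05 = -22.05 dBu.

-22.05 dBu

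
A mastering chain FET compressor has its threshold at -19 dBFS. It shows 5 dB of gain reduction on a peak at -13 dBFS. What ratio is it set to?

Input overshoot = -13 − (-19) = 6 dB.
Output overshoot = 6 − 5 = 1 dB.
Ratio = input overshoot / output overshoot = 6 / 1 = 6.

6:1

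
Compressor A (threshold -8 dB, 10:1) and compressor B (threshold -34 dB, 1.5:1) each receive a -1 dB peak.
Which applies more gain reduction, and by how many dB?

B, by 4.7 dB

A: GR = 7 − 7/10 = 6.3 dB.
B: GR = 33 − 33/1.5 = 11 dB.
Difference: 4.7 dB in favour of B.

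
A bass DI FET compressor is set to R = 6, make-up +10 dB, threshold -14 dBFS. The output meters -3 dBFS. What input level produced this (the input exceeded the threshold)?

-8 dBFS

Before make-up, the level was -3 − 10 = -13 dBFS.
That's 1 dB above the -14 dBFS threshold.
Undo the ratio: input overshoot = 1 × 6 = 6 dB, giving input = -8 dBFS.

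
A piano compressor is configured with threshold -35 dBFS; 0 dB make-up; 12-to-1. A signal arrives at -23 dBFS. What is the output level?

Overshoot: -23 − (-35) = 12 dB.
12:1 compression reduces that to 12/12 = 1 dB over.
So the level is -35 + 1 = -34 dBFS.

-34 dBFS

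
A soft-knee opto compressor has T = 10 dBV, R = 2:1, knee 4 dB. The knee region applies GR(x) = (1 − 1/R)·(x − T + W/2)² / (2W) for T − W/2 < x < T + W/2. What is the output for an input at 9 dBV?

8.9375 dBV

x − T + W/2 = 9 − 10 + 2 = 1.
GR = (1 − 1/2) × 1² / 8 = 0.5 × 1 / 8 = 0.0625 dB.
Output = 9 − 0.0625 = 8.9375 dBV.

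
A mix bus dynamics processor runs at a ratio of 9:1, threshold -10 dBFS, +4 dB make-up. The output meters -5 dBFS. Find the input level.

-1 dBFS

Stripping the +4 dB make-up gives -9 dBFS at the gain stage.
The compressed level sits -9 − (-10) = 1 dB over threshold.
Before 9:1 compression the overshoot was 1 × 9 = 9 dB, so input = -10 + 9 = -1 dBFS.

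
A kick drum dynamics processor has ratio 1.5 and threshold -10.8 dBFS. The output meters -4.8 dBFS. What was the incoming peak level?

-1.8 dBFS

Post-compression overshoot = -4.8 − (-10.8) = 6 dB.
Undo the ratio: input overshoot = 6 × 1.5 = 9 dB, giving input = -1.8 dBFS.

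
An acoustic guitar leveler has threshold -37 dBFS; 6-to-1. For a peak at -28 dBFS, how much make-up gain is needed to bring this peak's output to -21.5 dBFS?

14 dB

The peak compresses to -37 + 9/6 = -35.5 dBFS.
To reach -21.5 dBFS requires -21.5 − (-35.5) = 14 dB of make-up.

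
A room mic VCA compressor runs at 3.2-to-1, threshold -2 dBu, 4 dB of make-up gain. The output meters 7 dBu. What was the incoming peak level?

14 dBu

Remove make-up: 7 − 4 = 3 dBu.
That's 5 dB above the -2 dBu threshold.
Before 3.2:1 compression the overshoot was 5 × 3.2 = 16 dB, so input = -2 + 16 = 14 dBu.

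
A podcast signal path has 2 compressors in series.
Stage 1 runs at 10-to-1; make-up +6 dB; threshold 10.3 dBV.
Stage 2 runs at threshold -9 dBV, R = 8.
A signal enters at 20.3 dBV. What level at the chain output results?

-5.7125 dBV

Stage 1: overshoot 10 dB → 10/10 = 1 dB → 11.3 dBV; +6 dB make-up → 17.3 dBV.
Stage 2: 17.3 dBV is 26.3 dB over -9 dBV; at 8:1 that becomes 3.2875 dB over, giving -5.7125 dBV.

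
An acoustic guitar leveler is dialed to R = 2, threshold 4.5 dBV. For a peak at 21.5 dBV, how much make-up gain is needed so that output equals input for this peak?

Overshoot 17 dB → 17/2 = 8.5 dB after compression, so the compressed level is 4.5 + 8.5 = 13 dBV.
Make-up = target − compressed = 21.5 − 13 = 8.5 dB.

8.5 dB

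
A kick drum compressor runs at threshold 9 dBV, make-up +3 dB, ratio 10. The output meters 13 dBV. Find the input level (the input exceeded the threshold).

Stripping the +3 dB make-up gives 10 dBV at the gain stage.
Post-compression overshoot = 10 − 9 = 1 dB.
Input overshoot = R × output overshoot = 10 dB → input = 9 + 10 = 19 dBV.

19 dBV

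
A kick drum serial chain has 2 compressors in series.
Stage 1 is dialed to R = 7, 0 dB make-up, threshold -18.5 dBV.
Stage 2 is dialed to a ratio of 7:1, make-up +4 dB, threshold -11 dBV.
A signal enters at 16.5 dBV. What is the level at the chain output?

Stage 1: 16.5 dBV is 35 dB over -18.5 dBV; at 7:1 that becomes 5 dB over, giving -13.5 dBV.
Stage 2: -13.5 dBV is at or below the -11 dBV threshold — no compression; make-up brings it to -9.5 dBV.

-9.5 dBV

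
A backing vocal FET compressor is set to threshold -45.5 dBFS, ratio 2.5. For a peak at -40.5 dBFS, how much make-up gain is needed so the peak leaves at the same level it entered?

Overshoot 5 dB → 5/2.5 = 2 dB after compression, so the compressed level is -45.5 + 2 = -43.5 dBFS.
Make-up = target − compressed = -40.5 − (-43.5) = 3 dB.

3 dB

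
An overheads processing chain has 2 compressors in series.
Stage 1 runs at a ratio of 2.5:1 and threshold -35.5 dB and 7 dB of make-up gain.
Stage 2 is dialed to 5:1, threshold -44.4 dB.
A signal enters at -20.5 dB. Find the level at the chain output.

Stage 1: 15 dB above -35.5 dB, reduced 2.5:1 to 6 dB above → -29.5 dB; +7 dB make-up → -22.5 dB.
Stage 2: overshoot 21.9 dB → 21.9/5 = 4.38 dB → -40.02 dB.

-40.02 dB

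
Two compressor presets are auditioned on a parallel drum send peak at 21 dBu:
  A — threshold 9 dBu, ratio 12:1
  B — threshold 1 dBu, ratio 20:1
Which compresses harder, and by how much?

B, by 8 dB

A: GR = 12 − 12/12 = 11 dB.
B: GR = 20 − 20/20 = 19 dB.
B reduces 8 dB more.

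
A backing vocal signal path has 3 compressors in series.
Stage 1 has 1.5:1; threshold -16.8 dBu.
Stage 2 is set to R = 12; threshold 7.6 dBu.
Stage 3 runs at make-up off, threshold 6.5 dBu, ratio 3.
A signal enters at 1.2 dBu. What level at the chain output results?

Stage 1: 1.2 dBu is 18 dB over -16.8 dBu; at 1.5:1 that becomes 12 dB over, giving -4.8 dBu.
Stage 2: below threshold (-4.8 ≤ 7.6); passes unchanged; output -4.8 dBu.
Stage 3: below threshold (-4.8 ≤ 6.5); passes unchanged; output -4.8 dBu.

-4.8 dBu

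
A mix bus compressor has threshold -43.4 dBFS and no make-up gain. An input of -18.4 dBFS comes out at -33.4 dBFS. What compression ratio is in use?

2.5:1

Input overshoot = -18.4 − (-43.4) = 25 dB; output overshoot = -33.4 − (-43.4) = 10 dB.
Ratio = 25 / 10 = 2.5.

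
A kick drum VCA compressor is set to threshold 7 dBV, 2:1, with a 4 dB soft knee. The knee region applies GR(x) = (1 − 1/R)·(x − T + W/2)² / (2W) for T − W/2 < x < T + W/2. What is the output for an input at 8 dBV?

x − T + W/2 = 8 − 7 + 2 = 3.
GR = (1 − 1/2) × 3² / 8 = 0.5 × 9 / 8 = 0.5625 dB.
Output = 8 − 0.5625 = 7.4375 dBV.

7.4375 dBV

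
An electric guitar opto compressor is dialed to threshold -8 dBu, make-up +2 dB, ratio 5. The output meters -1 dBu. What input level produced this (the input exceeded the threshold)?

17 dBu

Stripping the +2 dB make-up gives -3 dBu at the gain stage.
The compressed level sits -3 − (-8) = 5 dB over threshold.
Before 5:1 compression the overshoot was 5 × 5 = 25 dB, so input = -8 + 25 = 17 dBu.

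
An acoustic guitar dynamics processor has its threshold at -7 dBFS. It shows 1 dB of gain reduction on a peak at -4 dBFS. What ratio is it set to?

1.5:1

Input overshoot = -4 − (-7) = 3 dB.
Output overshoot = 3 − 1 = 2 dB.
Ratio = input overshoot / output overshoot = 3 / 2 = 1.5.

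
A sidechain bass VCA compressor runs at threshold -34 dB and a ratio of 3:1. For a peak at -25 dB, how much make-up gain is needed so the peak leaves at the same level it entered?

The peak compresses to -34 + 9/3 = -31 dB.
To reach -25 dB requires -25 − (-31) = 6 dB of make-up.

6 dB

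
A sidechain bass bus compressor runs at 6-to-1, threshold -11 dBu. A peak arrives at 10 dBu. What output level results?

The input is 21 dB above the -11 dBu threshold.
6:1 compression reduces that to 21/6 = 3.5 dB over.
That puts the output at -7.5 dBu.

-7.5 dBu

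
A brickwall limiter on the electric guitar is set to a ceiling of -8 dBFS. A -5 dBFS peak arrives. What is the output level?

-8 dBFS

A brickwall limiter is an ∞:1 compressor: any input above the ceiling is clamped to -8 dBFS.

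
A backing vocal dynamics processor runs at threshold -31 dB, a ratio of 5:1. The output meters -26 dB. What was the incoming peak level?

That's 5 dB above the -31 dB threshold.
Undo the ratio: input overshoot = 5 × 5 = 25 dB, giving input = -6 dB.

-6 dB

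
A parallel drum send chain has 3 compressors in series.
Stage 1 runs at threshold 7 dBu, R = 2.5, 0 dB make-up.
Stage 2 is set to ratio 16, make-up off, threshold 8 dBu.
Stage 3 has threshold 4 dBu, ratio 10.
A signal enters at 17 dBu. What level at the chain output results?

Stage 1: 10 dB above 7 dBu, reduced 2.5:1 to 4 dB above → 11 dBu.
Stage 2: overshoot 3 dB → 3/16 = 0.1875 dB → 8.1875 dBu.
Stage 3: 4.1875 dB above 4 dBu, reduced 10:1 to 0.41875 dB above → 4.41875 dBu.

4.41875 dBu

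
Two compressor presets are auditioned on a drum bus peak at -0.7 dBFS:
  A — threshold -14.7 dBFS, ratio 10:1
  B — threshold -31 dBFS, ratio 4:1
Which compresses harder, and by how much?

B, by 10.125 dB

A: overshoot 14 dB → output overshoot 1.4 dB → GR 12.6 dB.
B: overshoot 30.3 dB → output overshoot 7.575 dB → GR 22.725 dB.
B applies 10.125 dB more gain reduction.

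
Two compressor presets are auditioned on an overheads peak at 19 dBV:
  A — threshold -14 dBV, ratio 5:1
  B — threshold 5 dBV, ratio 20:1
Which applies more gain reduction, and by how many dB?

A: overshoot 33 dB → output overshoot 6.6 dB → GR 26.4 dB.
B: overshoot 14 dB → output overshoot 0.7 dB → GR 13.3 dB.
A reduces 13.1 dB more.

A, by 13.1 dB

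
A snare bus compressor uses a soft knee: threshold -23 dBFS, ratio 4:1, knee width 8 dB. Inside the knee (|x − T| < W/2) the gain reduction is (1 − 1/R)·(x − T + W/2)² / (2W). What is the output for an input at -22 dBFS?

-23.171875 dBFS

x − T + W/2 = -22 − (-23) + 4 = 5.
GR = (1 − 1/4) × 5² / 16 = 0.75 × 25 / 16 = 1.171875 dB.
Output = -22 − 1.171875 = -23.171875 dBFS.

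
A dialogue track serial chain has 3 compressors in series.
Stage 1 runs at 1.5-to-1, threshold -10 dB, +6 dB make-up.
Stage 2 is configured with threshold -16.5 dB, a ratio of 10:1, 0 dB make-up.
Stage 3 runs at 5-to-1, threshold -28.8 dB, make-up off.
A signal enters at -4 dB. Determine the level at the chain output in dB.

Stage 1: -4 dB is 6 dB over -10 dB; at 1.5:1 that becomes 4 dB over, giving -6 dB; +6 dB make-up → 0 dB.
Stage 2: 16.5 dB above -16.5 dB, reduced 10:1 to 1.65 dB above → -14.85 dB.
Stage 3: -14.85 dB is 13.95 dB over -28.8 dB; at 5:1 that becomes 2.79 dB over, giving -26.01 dB.

-26.01 dB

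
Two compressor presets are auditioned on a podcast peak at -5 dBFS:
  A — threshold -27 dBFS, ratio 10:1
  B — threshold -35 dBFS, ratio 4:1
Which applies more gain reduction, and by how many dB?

A: 22 dB over, compressed to 2.2 dB over, so 19.8 dB of GR.
B: 30 dB over, compressed to 7.5 dB over, so 22.5 dB of GR.
Difference: 2.7 dB in favour of B.

B, by 2.7 dB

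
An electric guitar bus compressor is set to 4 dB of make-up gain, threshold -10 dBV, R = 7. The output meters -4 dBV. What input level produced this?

4 dBV

Stripping the +4 dB make-up gives -8 dBV at the gain stage.
The compressed level sits -8 − (-10) = 2 dB over threshold.
Before 7:1 compression the overshoot was 2 × 7 = 14 dB, so input = -10 + 14 = 4 dBV.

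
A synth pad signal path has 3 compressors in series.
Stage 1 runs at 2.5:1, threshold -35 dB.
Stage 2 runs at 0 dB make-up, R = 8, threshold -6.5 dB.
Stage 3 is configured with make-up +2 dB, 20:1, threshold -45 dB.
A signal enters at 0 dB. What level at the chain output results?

Stage 1: overshoot 35 dB → 35/2.5 = 14 dB → -21 dB.
Stage 2: -21 dB is at or below the -6.5 dB threshold — no compression; output -21 dB.
Stage 3: overshoot 24 dB → 24/20 = 1.2 dB → -43.8 dB; +2 dB make-up → -41.8 dB.

-41.8 dB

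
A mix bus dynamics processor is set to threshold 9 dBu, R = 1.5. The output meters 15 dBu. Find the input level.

That's 6 dB above the 9 dBu threshold.
Before 1.5:1 compression the overshoot was 6 × 1.5 = 9 dB, so input = 9 + 9 = 18 dBu.

18 dBu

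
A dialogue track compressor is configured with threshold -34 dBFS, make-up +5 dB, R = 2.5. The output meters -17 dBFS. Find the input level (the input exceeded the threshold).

-4 dBFS

Before make-up, the level was -17 − 5 = -22 dBFS.
That's 12 dB above the -34 dBFS threshold.
Before 2.5:1 compression the overshoot was 12 × 2.5 = 30 dB, so input = -34 + 30 = -4 dBFS.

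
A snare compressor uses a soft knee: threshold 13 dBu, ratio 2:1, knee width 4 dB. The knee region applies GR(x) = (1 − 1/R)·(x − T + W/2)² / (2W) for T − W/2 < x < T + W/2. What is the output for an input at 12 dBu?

x − T + W/2 = 12 − 13 + 2 = 1.
GR = (1 − 1/2) × 1² / 8 = 0.5 × 1 / 8 = 0.0625 dB.
Output = 12 − 0.0625 = 11.9375 dBu.

11.9375 dBu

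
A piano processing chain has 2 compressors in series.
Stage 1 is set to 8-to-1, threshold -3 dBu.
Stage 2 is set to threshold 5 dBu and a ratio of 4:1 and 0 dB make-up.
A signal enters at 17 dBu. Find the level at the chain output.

-0.5 dBu

Stage 1: overshoot 20 dB → 20/8 = 2.5 dB → -0.5 dBu.
Stage 2: -0.5 dBu is at or below the 5 dBu threshold — no compression; output -0.5 dBu.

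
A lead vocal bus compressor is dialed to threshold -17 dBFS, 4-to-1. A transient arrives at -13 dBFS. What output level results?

-16 dBFS

-13 dBFS sits 4 dB over threshold.
4:1 compression reduces that to 4/4 = 1 dB over.
So the level is -17 + 1 = -16 dBFS.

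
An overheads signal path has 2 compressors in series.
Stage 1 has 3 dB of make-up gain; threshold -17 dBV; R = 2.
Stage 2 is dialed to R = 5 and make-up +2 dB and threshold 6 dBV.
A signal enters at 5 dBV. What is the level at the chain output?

Stage 1: overshoot 22 dB → 22/2 = 11 dB → -6 dBV; +3 dB make-up → -3 dBV.
Stage 2: -3 dBV ≤ 6 dBV, so stage 2 doesn't engage; make-up brings it to -1 dBV.

-1 dBV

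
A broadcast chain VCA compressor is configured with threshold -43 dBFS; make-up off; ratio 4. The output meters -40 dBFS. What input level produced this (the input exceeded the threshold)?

-31 dBFS

That's 3 dB above the -43 dBFS threshold.
Undo the ratio: input overshoot = 3 × 4 = 12 dB, giving input = -31 dBFS.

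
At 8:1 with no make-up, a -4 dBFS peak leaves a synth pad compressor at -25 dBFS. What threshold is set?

-28 dBFS

Input is 24 dB above T (since output overshoot × R = input overshoot: (-25 − T)·8 = -4 − T gives T = -28 dBFS).
Check: -28 + (-4 − (-28))/8 = -28 + 3 = -25 dBFS. ✓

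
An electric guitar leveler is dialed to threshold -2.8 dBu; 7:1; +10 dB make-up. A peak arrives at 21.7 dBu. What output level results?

The input is 24.5 dB above the -2.8 dBu threshold.
The 24.5 dB excess becomes 3.5 dB after 7:1 reduction.
So the level is -2.8 + 3.5 = 0.7 dBu; make-up adds 10 dB, giving 10.7 dBu.

10.7 dBu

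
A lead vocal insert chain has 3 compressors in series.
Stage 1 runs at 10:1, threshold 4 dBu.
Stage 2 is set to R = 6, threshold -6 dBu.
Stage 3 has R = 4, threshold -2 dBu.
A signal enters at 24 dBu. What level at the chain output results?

Stage 1: overshoot 20 dB → 20/10 = 2 dB → 6 dBu.
Stage 2: overshoot 12 dB → 12/6 = 2 dB → -4 dBu.
Stage 3: -4 dBu ≤ -2 dBu, so stage 3 doesn't engage; output -4 dBu.

-4 dBu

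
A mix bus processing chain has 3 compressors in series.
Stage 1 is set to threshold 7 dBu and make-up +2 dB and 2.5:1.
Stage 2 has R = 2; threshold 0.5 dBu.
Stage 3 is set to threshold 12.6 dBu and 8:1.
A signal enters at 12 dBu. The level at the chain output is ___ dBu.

Stage 1: 5 dB above 7 dBu, reduced 2.5:1 to 2 dB above → 9 dBu; +2 dB make-up → 11 dBu.
Stage 2: 10.5 dB above 0.5 dBu, reduced 2:1 to 5.25 dB above → 5.75 dBu.
Stage 3: 5.75 dBu is at or below the 12.6 dBu threshold — no compression; output 5.75 dBu.

5.75 dBu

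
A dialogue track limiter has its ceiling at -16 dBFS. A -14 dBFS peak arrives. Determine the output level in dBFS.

-16 dBFS

At ∞:1, everything above -16 dBFS is held at the ceiling.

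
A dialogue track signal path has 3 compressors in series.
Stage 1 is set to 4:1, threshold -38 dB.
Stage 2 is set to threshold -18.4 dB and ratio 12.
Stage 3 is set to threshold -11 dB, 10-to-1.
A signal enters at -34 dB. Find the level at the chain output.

Stage 1: overshoot 4 dB → 4/4 = 1 dB → -37 dB.
Stage 2: -37 dB ≤ -18.4 dB, so stage 2 doesn't engage; output -37 dB.
Stage 3: -37 dB is at or below the -11 dB threshold — no compression; output -37 dB.

-37 dB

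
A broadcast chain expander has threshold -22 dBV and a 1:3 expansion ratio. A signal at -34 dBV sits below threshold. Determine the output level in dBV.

-58 dBV

Undershoot = (-22) − (-34) = 12 dB.
At 1:3, that expands to 36 dB under threshold.
Output = -22 − 36 = -58 dBV.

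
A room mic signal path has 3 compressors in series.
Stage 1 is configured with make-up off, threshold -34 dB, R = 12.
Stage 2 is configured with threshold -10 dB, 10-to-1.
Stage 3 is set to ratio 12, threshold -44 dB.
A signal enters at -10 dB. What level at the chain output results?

Stage 1: 24 dB above -34 dB, reduced 12:1 to 2 dB above → -32 dB.
Stage 2: below threshold (-32 ≤ -10); passes unchanged; output -32 dB.
Stage 3: overshoot 12 dB → 12/12 = 1 dB → -43 dB.

-43 dB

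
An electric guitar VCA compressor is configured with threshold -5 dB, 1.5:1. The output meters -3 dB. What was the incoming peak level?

The compressed level sits -3 − (-5) = 2 dB over threshold.
Undo the ratio: input overshoot = 2 × 1.5 = 3 dB, giving input = -2 dB.

-2 dB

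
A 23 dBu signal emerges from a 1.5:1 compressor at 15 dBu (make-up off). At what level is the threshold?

Let T be the threshold. Output overshoot = (input overshoot)/R, so 15 − T = (23 − T)/1.5.
1.5·(15 − T) = 23 − T → 0.5·T = 22.5 − 23 = -0.5.
T = -0.5/0.5 = -1 dBu.

-1 dBu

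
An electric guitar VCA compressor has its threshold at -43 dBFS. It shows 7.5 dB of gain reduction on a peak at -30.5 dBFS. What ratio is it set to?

2.5:1

Input overshoot = -30.5 − (-43) = 12.5 dB.
Output overshoot = 12.5 − 7.5 = 5 dB.
Ratio = input overshoot / output overshoot = 12.5 / 5 = 2.5.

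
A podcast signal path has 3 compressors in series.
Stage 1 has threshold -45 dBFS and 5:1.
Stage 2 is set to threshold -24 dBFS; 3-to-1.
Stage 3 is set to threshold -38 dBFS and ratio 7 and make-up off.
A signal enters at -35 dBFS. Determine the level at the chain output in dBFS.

Stage 1: overshoot 10 dB → 10/5 = 2 dB → -43 dBFS.
Stage 2: -43 dBFS ≤ -24 dBFS, so stage 2 doesn't engage; output -43 dBFS.
Stage 3: -43 dBFS ≤ -38 dBFS, so stage 3 doesn't engage; output -43 dBFS.

-43 dBFS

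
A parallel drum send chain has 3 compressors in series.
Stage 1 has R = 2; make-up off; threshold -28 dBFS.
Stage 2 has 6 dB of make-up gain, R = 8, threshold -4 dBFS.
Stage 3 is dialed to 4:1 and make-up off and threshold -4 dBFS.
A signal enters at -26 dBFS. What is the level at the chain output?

-21 dBFS

Stage 1: -26 dBFS is 2 dB over -28 dBFS; at 2:1 that becomes 1 dB over, giving -27 dBFS.
Stage 2: below threshold (-27 ≤ -4); passes unchanged; make-up brings it to -21 dBFS.
Stage 3: -21 dBFS is at or below the -4 dBFS threshold — no compression; output -21 dBFS.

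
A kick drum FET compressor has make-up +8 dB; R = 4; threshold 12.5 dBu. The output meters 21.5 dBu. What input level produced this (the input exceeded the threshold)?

16.5 dBu

Remove make-up: 21.5 − 8 = 13.5 dBu.
Post-compression overshoot = 13.5 − 12.5 = 1 dB.
Before 4:1 compression the overshoot was 1 × 4 = 4 dB, so input = 12.5 + 4 = 16.5 dBu.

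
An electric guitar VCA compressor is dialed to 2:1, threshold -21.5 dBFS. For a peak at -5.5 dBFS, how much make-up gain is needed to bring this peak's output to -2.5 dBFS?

11 dB

Without make-up, output = threshold + overshoot/2 = -21.5 + 8 = -13.5 dBFS.
Gap to target: 11 dB.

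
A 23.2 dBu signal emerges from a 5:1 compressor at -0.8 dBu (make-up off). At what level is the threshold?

-6.8 dBu

Let T be the threshold. Output overshoot = (input overshoot)/R, so -0.8 − T = (23.2 − T)/5.
5·(-0.8 − T) = 23.2 − T → 4·T = -4 − 23.2 = -27.2.
T = -27.2/4 = -6.8 dBu.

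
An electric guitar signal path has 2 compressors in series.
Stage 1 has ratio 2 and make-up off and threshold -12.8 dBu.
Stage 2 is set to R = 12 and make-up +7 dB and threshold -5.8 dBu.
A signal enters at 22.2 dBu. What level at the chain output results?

2.075 dBu

Stage 1: 22.2 dBu is 35 dB over -12.8 dBu; at 2:1 that becomes 17.5 dB over, giving 4.7 dBu.
Stage 2: 4.7 dBu is 10.5 dB over -5.8 dBu; at 12:1 that becomes 0.875 dB over, giving -4.925 dBu; +7 dB make-up → 2.075 dBu.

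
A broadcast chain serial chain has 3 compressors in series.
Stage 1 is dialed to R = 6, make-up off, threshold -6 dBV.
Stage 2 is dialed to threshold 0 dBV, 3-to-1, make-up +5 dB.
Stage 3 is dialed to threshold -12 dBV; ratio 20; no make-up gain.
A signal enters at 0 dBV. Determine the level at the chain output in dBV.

-11.4 dBV

Stage 1: 0 dBV is 6 dB over -6 dBV; at 6:1 that becomes 1 dB over, giving -5 dBV.
Stage 2: -5 dBV ≤ 0 dBV, so stage 2 doesn't engage; make-up brings it to 0 dBV.
Stage 3: 0 dBV is 12 dB over -12 dBV; at 20:1 that becomes 0.6 dB over, giving -11.4 dBV.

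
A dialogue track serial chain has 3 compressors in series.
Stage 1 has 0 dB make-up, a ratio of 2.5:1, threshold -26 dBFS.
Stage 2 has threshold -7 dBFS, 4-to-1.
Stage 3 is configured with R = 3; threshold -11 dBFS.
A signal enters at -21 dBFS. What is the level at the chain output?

Stage 1: -21 dBFS is 5 dB over -26 dBFS; at 2.5:1 that becomes 2 dB over, giving -24 dBFS.
Stage 2: -24 dBFS is at or below the -7 dBFS threshold — no compression; output -24 dBFS.
Stage 3: -24 dBFS is at or below the -11 dBFS threshold — no compression; output -24 dBFS.

-24 dBFS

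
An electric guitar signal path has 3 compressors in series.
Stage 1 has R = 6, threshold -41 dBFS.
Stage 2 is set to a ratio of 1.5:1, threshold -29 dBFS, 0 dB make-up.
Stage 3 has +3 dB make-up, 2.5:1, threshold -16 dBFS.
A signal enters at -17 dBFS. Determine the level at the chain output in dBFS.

-34 dBFS

Stage 1: -17 dBFS is 24 dB over -41 dBFS; at 6:1 that becomes 4 dB over, giving -37 dBFS.
Stage 2: -37 dBFS ≤ -29 dBFS, so stage 2 doesn't engage; output -37 dBFS.
Stage 3: -37 dBFS is at or below the -16 dBFS threshold — no compression; make-up brings it to -34 dBFS.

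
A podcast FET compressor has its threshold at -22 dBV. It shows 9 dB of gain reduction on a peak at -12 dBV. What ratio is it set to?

10:1

Input overshoot = -12 − (-22) = 10 dB.
Output overshoot = 10 − 9 = 1 dB.
Ratio = input overshoot / output overshoot = 10 / 1 = 10.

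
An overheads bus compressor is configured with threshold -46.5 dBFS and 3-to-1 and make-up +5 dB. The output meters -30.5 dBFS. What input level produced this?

Before make-up, the level was -30.5 − 5 = -35.5 dBFS.
Post-compression overshoot = -35.5 − (-46.5) = 11 dB.
Undo the ratio: input overshoot = 11 × 3 = 33 dB, giving input = -13.5 dBFS.

-13.5 dBFS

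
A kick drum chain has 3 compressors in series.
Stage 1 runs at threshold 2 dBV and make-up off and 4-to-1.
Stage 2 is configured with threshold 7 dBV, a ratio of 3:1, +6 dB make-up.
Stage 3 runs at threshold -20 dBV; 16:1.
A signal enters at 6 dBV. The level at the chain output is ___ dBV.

-18.1875 dBV

Stage 1: 4 dB above 2 dBV, reduced 4:1 to 1 dB above → 3 dBV.
Stage 2: below threshold (3 ≤ 7); passes unchanged; make-up brings it to 9 dBV.
Stage 3: overshoot 29 dB → 29/16 = 1.8125 dB → -18.1875 dBV.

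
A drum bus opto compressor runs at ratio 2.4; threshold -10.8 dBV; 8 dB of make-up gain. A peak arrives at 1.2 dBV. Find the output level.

1.2 dBV sits 12 dB over threshold.
At 2.4:1 the overshoot is divided by 2.4, leaving 5 dB above threshold.
So the level is -10.8 + 5 = -5.8 dBV; make-up adds 8 dB, giving 2.2 dBV.

2.2 dBV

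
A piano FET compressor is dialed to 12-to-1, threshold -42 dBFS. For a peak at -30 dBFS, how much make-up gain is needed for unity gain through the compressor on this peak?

11 dB

The peak compresses to -42 + 12/12 = -41 dBFS.
To reach -30 dBFS requires -30 − (-41) = 11 dB of make-up.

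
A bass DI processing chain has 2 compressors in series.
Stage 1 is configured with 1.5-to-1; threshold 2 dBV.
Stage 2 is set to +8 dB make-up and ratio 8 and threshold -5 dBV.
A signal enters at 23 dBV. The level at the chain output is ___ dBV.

5.625 dBV

Stage 1: 21 dB above 2 dBV, reduced 1.5:1 to 14 dB above → 16 dBV.
Stage 2: 16 dBV is 21 dB over -5 dBV; at 8:1 that becomes 2.625 dB over, giving -2.375 dBV; +8 dB make-up → 5.625 dBV.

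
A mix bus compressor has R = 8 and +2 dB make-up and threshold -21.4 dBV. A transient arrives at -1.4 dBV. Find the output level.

-16.9 dBV

-1.4 dBV sits 20 dB over threshold.
The 20 dB excess becomes 2.5 dB after 8:1 reduction.
Output = -21.4 + 2.5 = -18.9 dBV; make-up adds 2 dB, giving -16.9 dBV.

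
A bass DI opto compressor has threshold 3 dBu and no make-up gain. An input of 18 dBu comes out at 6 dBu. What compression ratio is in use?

5:1

Input overshoot = 18 − 3 = 15 dB; output overshoot = 6 − 3 = 3 dB.
Ratio = 15 / 3 = 5.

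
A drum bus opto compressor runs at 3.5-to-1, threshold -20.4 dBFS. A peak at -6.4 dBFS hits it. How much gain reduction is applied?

-6.4 dBFS exceeds the threshold by 14 dB.
After 3.5:1 compression the overshoot becomes 14/3.5 = 4 dB.
So the signal is attenuated by 14 − 4 = 10 dB.

10 dB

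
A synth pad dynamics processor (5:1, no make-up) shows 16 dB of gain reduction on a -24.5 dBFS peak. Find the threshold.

Gain reduction = -24.5 − (-40.5) = 16 dB; output overshoot = GR / (R − 1) = 16 / 4 = 4 dB.
Threshold = output − output overshoot = -40.5 − 4 = -44.5 dBFS.

-44.5 dBFS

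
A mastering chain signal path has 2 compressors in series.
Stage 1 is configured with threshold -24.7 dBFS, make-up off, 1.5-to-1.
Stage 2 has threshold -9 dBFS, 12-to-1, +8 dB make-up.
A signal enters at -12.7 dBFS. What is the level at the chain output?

Stage 1: 12 dB above -24.7 dBFS, reduced 1.5:1 to 8 dB above → -16.7 dBFS.
Stage 2: -16.7 dBFS is at or below the -9 dBFS threshold — no compression; make-up brings it to -8.7 dBFS.

-8.7 dBFS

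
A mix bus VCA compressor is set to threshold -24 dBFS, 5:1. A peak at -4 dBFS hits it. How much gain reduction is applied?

16 dB

Overshoot = -4 − (-24) = 20 dB.
At 5:1, output sits 20/5 = 4 dB above threshold.
So the signal is attenuated by 20 − 4 = 16 dB.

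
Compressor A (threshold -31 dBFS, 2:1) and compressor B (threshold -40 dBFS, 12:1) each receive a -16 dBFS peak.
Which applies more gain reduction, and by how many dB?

B, by 14.5 dB

A: GR = 15 − 15/2 = 7.5 dB.
B: GR = 24 − 24/12 = 22 dB.
Difference: 14.5 dB in favour of B.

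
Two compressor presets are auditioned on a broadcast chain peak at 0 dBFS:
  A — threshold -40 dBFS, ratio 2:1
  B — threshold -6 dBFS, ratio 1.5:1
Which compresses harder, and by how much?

A: GR = 40 − 40/2 = 20 dB.
B: GR = 6 − 6/1.5 = 2 dB.
Difference: 18 dB in favour of A.

A, by 18 dB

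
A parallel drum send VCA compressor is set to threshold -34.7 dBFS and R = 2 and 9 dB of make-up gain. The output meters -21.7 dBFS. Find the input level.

Before make-up, the level was -21.7 − 9 = -30.7 dBFS.
Post-compression overshoot = -30.7 − (-34.7) = 4 dB.
Before 2:1 compression the overshoot was 4 × 2 = 8 dB, so input = -34.7 + 8 = -26.7 dBFS.

-26.7 dBFS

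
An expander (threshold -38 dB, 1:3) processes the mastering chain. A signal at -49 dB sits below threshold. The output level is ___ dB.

-71 dB

Below threshold, a 1:3 expander applies gain = (3−1)×(T − x) of attenuation.
(3−1) × 11 = 22 dB, so output = -49 − 22 = -71 dB.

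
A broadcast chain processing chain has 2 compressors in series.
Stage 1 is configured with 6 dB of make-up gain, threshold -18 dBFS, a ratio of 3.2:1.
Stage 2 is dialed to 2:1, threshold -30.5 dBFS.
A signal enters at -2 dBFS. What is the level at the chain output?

Stage 1: 16 dB above -18 dBFS, reduced 3.2:1 to 5 dB above → -13 dBFS; +6 dB make-up → -7 dBFS.
Stage 2: overshoot 23.5 dB → 23.5/2 = 11.75 dB → -18.75 dBFS.

-18.75 dBFS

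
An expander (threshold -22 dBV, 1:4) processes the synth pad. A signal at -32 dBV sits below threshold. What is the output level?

-62 dBV

Undershoot = (-22) − (-32) = 10 dB.
At 1:4, that expands to 40 dB under threshold.
Output = -22 − 40 = -62 dBV.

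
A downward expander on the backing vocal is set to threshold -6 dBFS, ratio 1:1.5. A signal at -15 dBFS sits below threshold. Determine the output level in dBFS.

Below threshold, a 1:1.5 expander applies gain = (1.5−1)×(T − x) of attenuation.
(1.5−1) × 9 = 4.5 dB, so output = -15 − 4.5 = -19.5 dBFS.

-19.5 dBFS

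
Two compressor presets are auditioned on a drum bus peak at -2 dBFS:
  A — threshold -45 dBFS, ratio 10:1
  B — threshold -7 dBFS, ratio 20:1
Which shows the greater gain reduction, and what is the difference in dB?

A: overshoot 43 dB → output overshoot 4.3 dB → GR 38.7 dB.
B: overshoot 5 dB → output overshoot 0.25 dB → GR 4.75 dB.
A reduces 33.95 dB more.

A, by 33.95 dB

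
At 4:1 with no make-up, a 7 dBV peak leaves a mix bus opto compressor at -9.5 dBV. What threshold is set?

Gain reduction = 7 − (-9.5) = 16.5 dB; output overshoot = GR / (R − 1) = 16.5 / 3 = 5.5 dB.
Threshold = output − output overshoot = -9.5 − 5.5 = -15 dBV.

-15 dBV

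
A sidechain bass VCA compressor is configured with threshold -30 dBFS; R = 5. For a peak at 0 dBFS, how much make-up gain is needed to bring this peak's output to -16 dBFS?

Overshoot 30 dB → 30/5 = 6 dB after compression, so the compressed level is -30 + 6 = -24 dBFS.
Make-up = target − compressed = -16 − (-24) = 8 dB.

8 dB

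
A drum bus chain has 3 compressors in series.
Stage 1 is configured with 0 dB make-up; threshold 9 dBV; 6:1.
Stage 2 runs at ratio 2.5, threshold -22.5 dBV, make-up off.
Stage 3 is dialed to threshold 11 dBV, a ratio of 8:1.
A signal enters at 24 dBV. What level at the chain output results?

Stage 1: 15 dB above 9 dBV, reduced 6:1 to 2.5 dB above → 11.5 dBV.
Stage 2: overshoot 34 dB → 34/2.5 = 13.6 dB → -8.9 dBV.
Stage 3: -8.9 dBV ≤ 11 dBV, so stage 3 doesn't engage; output -8.9 dBV.

-8.9 dBV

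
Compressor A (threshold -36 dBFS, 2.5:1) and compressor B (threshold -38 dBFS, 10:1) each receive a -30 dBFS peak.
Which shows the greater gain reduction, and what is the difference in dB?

B, by 3.6 dB

A: overshoot 6 dB → output overshoot 2.4 dB → GR 3.6 dB.
B: overshoot 8 dB → output overshoot 0.8 dB → GR 7.2 dB.
Difference: 3.6 dB in favour of B.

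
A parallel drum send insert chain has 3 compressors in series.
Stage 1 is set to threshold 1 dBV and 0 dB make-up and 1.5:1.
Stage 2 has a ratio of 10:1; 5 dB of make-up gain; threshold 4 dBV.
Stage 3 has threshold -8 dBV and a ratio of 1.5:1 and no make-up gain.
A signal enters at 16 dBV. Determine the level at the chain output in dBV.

Stage 1: 16 dBV is 15 dB over 1 dBV; at 1.5:1 that becomes 10 dB over, giving 11 dBV.
Stage 2: 11 dBV is 7 dB over 4 dBV; at 10:1 that becomes 0.7 dB over, giving 4.7 dBV; +5 dB make-up → 9.7 dBV.
Stage 3: 17.7 dB above -8 dBV, reduced 1.5:1 to 11.8 dB above → 3.8 dBV.

3.8 dBV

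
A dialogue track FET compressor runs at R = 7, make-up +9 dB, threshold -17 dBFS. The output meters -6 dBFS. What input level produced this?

-3 dBFS

Before make-up, the level was -6 − 9 = -15 dBFS.
The compressed level sits -15 − (-17) = 2 dB over threshold.
Undo the ratio: input overshoot = 2 × 7 = 14 dB, giving input = -3 dBFS.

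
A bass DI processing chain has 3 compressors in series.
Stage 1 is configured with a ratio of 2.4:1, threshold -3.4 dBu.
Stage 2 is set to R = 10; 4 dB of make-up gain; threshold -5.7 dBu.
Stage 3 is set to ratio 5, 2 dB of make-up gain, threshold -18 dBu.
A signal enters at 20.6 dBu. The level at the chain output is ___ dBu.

Stage 1: 20.6 dBu is 24 dB over -3.4 dBu; at 2.4:1 that becomes 10 dB over, giving 6.6 dBu.
Stage 2: overshoot 12.3 dB → 12.3/10 = 1.23 dB → -4.47 dBu; +4 dB make-up → -0.47 dBu.
Stage 3: overshoot 17.53 dB → 17.53/5 = 3.506 dB → -14.494 dBu; +2 dB make-up → -12.494 dBu.

-12.494 dBu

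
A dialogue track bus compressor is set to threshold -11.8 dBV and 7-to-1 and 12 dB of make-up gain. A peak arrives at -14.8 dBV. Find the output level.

-2.8 dBV

-14.8 dBV is 3 dB below the -11.8 dBV threshold, so no gain reduction is applied.
Make-up gain adds 12 dB: -14.8 + 12 = -2.8 dBV.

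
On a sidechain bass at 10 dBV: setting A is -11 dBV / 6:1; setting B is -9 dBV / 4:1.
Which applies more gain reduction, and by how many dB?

A, by 3.25 dB

A: GR = 21 − 21/6 = 17.5 dB.
B: GR = 19 − 19/4 = 14.25 dB.
A applies 3.25 dB more gain reduction.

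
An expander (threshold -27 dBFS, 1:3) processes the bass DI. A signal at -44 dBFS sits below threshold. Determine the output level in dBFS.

Undershoot = (-27) − (-44) = 17 dB.
At 1:3, that expands to 51 dB under threshold.
Output = -27 − 51 = -78 dBFS.

-78 dBFS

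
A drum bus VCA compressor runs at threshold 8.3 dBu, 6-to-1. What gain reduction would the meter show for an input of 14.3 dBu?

5 dB

Overshoot = 14.3 − 8.3 = 6 dB.
After 6:1 compression the overshoot becomes 6/6 = 1 dB.
Gain reduction = 6 − 1 = 5 dB.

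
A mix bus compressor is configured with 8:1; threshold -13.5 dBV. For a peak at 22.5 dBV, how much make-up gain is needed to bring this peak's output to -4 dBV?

The peak compresses to -13.5 + 36/8 = -9 dBV.
To reach -4 dBV requires -4 − (-9) = 5 dB of make-up.

5 dB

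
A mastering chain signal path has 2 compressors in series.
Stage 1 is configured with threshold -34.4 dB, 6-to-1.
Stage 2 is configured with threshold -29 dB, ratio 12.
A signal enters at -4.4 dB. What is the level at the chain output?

-29.4 dB

Stage 1: overshoot 30 dB → 30/6 = 5 dB → -29.4 dB.
Stage 2: -29.4 dB is at or below the -29 dB threshold — no compression; output -29.4 dB.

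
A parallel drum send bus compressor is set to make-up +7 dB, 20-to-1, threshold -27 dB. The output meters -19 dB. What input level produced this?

-7 dB

Stripping the +7 dB make-up gives -26 dB at the gain stage.
The compressed level sits -26 − (-27) = 1 dB over threshold.
Before 20:1 compression the overshoot was 1 × 20 = 20 dB, so input = -27 + 20 = -7 dB.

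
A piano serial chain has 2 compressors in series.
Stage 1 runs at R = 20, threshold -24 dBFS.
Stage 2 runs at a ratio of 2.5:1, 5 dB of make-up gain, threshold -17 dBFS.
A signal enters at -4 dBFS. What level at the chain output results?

-18 dBFS

Stage 1: overshoot 20 dB → 20/20 = 1 dB → -23 dBFS.
Stage 2: -23 dBFS is at or below the -17 dBFS threshold — no compression; make-up brings it to -18 dBFS.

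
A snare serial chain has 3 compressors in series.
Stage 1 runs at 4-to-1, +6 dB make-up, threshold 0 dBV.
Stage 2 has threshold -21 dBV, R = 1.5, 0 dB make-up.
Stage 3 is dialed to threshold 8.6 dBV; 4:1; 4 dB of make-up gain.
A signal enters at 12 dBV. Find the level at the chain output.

3 dBV

Stage 1: 12 dBV is 12 dB over 0 dBV; at 4:1 that becomes 3 dB over, giving 3 dBV; +6 dB make-up → 9 dBV.
Stage 2: 9 dBV is 30 dB over -21 dBV; at 1.5:1 that becomes 20 dB over, giving -1 dBV.
Stage 3: below threshold (-1 ≤ 8.6); passes unchanged; make-up brings it to 3 dBV.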